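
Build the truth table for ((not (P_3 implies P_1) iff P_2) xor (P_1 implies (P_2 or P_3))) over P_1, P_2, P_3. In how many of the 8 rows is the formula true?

5

 P_1  |  P_2  |  P_3  |   φ  
----- | ----- | ----- | -----
 True |  True |  True |  True
 True |  True | False |  True
 True | False |  True | False
 True | False | False |  True
False |  True |  True | False
False |  True | False |  True
False | False |  True |  True
False | False | False | False
The formula is true on 5 of the 8 rows.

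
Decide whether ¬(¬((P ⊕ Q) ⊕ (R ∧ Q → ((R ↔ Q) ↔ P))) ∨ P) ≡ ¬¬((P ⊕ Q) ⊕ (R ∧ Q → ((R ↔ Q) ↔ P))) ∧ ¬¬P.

P | Q | R || φ | ψ
1 | 1 | 1 || 0 | 1
1 | 1 | 0 || 0 | 1
1 | 0 | 1 || 0 | 0
1 | 0 | 0 || 0 | 0
0 | 1 | 1 || 1 | 0
0 | 1 | 0 || 0 | 0
0 | 0 | 1 || 1 | 0
0 | 0 | 0 || 1 | 0
The columns differ at P=1, Q=1, R=1 (φ=0, ψ=1), so they are not equivalent.

not equivalent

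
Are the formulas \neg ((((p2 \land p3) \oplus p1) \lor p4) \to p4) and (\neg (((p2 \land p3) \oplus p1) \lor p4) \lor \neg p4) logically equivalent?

p1 | p2 | p3 | p4 | φ | ψ
-- | -- | -- | -- | - | -
T  | T  | T  | T  | F | F
T  | T  | T  | F  | F | T
T  | T  | F  | T  | F | F
T  | T  | F  | F  | T | T
T  | F  | T  | T  | F | F
T  | F  | T  | F  | T | T
T  | F  | F  | T  | F | F
T  | F  | F  | F  | T | T
F  | T  | T  | T  | F | F
F  | T  | T  | F  | T | T
F  | T  | F  | T  | F | F
F  | T  | F  | F  | F | T
F  | F  | T  | T  | F | F
F  | F  | T  | F  | F | T
F  | F  | F  | T  | F | F
F  | F  | F  | F  | F | T
The columns differ at p1=T, p2=T, p3=T, p4=F (φ=F, ψ=T), so they are not equivalent.

not equivalent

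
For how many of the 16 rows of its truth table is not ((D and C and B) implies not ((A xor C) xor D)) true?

1

A | B | C | D || (D and C and B) | (A xor C) | ((A xor C) xor D) | not ((A xor C) xor D) | φ
T | T | T | T ||        T        |     F     |         T         |           F           | T
T | T | T | F ||        F        |     F     |         F         |           T           | F
T | T | F | T ||        F        |     T     |         F         |           T           | F
T | T | F | F ||        F        |     T     |         T         |           F           | F
T | F | T | T ||        F        |     F     |         T         |           F           | F
T | F | T | F ||        F        |     F     |         F         |           T           | F
T | F | F | T ||        F        |     T     |         F         |           T           | F
T | F | F | F ||        F        |     T     |         T         |           F           | F
F | T | T | T ||        T        |     T     |         F         |           T           | F
F | T | T | F ||        F        |     T     |         T         |           F           | F
F | T | F | T ||        F        |     F     |         T         |           F           | F
F | T | F | F ||        F        |     F     |         F         |           T           | F
F | F | T | T ||        F        |     T     |         F         |           T           | F
F | F | T | F ||        F        |     T     |         T         |           F           | F
F | F | F | T ||        F        |     F     |         T         |           F           | F
F | F | F | F ||        F        |     F     |         F         |           T           | F
The formula is true on 1 of the 16 rows.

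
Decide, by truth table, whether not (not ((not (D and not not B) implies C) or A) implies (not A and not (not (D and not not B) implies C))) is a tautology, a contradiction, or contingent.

contradiction

A | B | C | D | φ
- | - | - | - | -
0 | 0 | 0 | 0 | 0
0 | 0 | 0 | 1 | 0
0 | 0 | 1 | 0 | 0
0 | 0 | 1 | 1 | 0
0 | 1 | 0 | 0 | 0
0 | 1 | 0 | 1 | 0
0 | 1 | 1 | 0 | 0
0 | 1 | 1 | 1 | 0
1 | 0 | 0 | 0 | 0
1 | 0 | 0 | 1 | 0
1 | 0 | 1 | 0 | 0
1 | 0 | 1 | 1 | 0
1 | 1 | 0 | 0 | 0
1 | 1 | 0 | 1 | 0
1 | 1 | 1 | 0 | 0
1 | 1 | 1 | 1 | 0
Every row is 0, so the formula is a contradiction.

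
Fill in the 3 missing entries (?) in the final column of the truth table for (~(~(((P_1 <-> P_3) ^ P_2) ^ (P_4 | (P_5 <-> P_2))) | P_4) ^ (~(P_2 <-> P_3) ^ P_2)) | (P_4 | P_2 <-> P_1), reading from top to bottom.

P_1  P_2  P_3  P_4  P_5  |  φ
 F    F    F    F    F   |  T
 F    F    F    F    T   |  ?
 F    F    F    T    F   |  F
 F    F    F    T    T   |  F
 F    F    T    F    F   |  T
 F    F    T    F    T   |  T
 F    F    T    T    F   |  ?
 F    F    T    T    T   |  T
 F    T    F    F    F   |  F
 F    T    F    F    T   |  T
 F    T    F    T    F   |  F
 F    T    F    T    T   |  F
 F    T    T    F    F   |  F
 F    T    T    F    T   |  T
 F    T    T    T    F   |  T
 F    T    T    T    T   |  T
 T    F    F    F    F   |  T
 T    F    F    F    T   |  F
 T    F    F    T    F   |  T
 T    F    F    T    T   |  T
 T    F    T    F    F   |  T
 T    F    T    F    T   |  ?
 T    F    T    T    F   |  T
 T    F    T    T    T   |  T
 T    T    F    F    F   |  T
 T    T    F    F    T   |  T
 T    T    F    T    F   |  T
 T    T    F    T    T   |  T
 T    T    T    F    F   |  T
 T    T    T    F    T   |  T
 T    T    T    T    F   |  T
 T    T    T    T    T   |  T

T, T, F

Row P_1=F, P_2=F, P_3=F, P_4=F, P_5=T: (~(~(((P_1 <-> P_3) ^ P_2) ^ (P_4 | (P_5 <-> P_2))) | P_4) ^ (~(P_2 <-> P_3) ^ P_2)) = T, (P_4 | P_2 <-> P_1) = T, so the formula = T.
Row P_1=F, P_2=F, P_3=T, P_4=T, P_5=F: (~(~(((P_1 <-> P_3) ^ P_2) ^ (P_4 | (P_5 <-> P_2))) | P_4) ^ (~(P_2 <-> P_3) ^ P_2)) = T, (P_4 | P_2 <-> P_1) = F, so the formula = T.
Row P_1=T, P_2=F, P_3=T, P_4=F, P_5=T: (~(~(((P_1 <-> P_3) ^ P_2) ^ (P_4 | (P_5 <-> P_2))) | P_4) ^ (~(P_2 <-> P_3) ^ P_2)) = F, (P_4 | P_2 <-> P_1) = F, so the formula = F.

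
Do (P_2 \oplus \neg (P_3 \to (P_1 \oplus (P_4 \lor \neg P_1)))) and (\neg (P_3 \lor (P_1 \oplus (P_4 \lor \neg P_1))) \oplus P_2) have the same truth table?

P_1 | P_2 | P_3 | P_4 || φ | ψ
 T  |  T  |  T  |  T  || F | T
 T  |  T  |  T  |  F  || T | T
 T  |  T  |  F  |  T  || T | F
 T  |  T  |  F  |  F  || T | T
 T  |  F  |  T  |  T  || T | F
 T  |  F  |  T  |  F  || F | F
 T  |  F  |  F  |  T  || F | T
 T  |  F  |  F  |  F  || F | F
 F  |  T  |  T  |  T  || T | T
 F  |  T  |  T  |  F  || T | T
 F  |  T  |  F  |  T  || T | T
 F  |  T  |  F  |  F  || T | T
 F  |  F  |  T  |  T  || F | F
 F  |  F  |  T  |  F  || F | F
 F  |  F  |  F  |  T  || F | F
 F  |  F  |  F  |  F  || F | F
The columns differ at P_1=T, P_2=T, P_3=T, P_4=T (φ=F, ψ=T), so they are not equivalent.

not equivalent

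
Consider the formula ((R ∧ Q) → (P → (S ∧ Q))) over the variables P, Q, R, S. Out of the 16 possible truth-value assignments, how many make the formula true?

P | Q | R | S | (R ∧ Q) | (S ∧ Q) | (P → (S ∧ Q)) | ((R ∧ Q) → (P → (S ∧ Q)))
- | - | - | - | ------- | ------- | ------------- | -------------------------
1 | 1 | 1 | 1 |    1    |    1    |       1       |             1            
1 | 1 | 1 | 0 |    1    |    0    |       0       |             0            
1 | 1 | 0 | 1 |    0    |    1    |       1       |             1            
1 | 1 | 0 | 0 |    0    |    0    |       0       |             1            
1 | 0 | 1 | 1 |    0    |    0    |       0       |             1            
1 | 0 | 1 | 0 |    0    |    0    |       0       |             1            
1 | 0 | 0 | 1 |    0    |    0    |       0       |             1            
1 | 0 | 0 | 0 |    0    |    0    |       0       |             1            
0 | 1 | 1 | 1 |    1    |    1    |       1       |             1            
0 | 1 | 1 | 0 |    1    |    0    |       1       |             1            
0 | 1 | 0 | 1 |    0    |    1    |       1       |             1            
0 | 1 | 0 | 0 |    0    |    0    |       1       |             1            
0 | 0 | 1 | 1 |    0    |    0    |       1       |             1            
0 | 0 | 1 | 0 |    0    |    0    |       1       |             1            
0 | 0 | 0 | 1 |    0    |    0    |       1       |             1            
0 | 0 | 0 | 0 |    0    |    0    |       1       |             1            
The formula is true on 15 of the 16 rows.

15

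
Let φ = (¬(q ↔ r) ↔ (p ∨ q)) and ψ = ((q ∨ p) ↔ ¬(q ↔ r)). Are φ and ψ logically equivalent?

equivalent

p | q | r || φ | ψ
0 | 0 | 0 || 1 | 1
0 | 0 | 1 || 0 | 0
0 | 1 | 0 || 1 | 1
0 | 1 | 1 || 0 | 0
1 | 0 | 0 || 0 | 0
1 | 0 | 1 || 1 | 1
1 | 1 | 0 || 1 | 1
1 | 1 | 1 || 0 | 0
The columns for φ and ψ agree on every row, so they are logically equivalent.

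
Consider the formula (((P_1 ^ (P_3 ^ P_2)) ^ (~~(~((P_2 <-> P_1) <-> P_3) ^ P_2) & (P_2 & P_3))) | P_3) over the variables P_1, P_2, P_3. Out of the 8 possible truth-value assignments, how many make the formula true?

P_1  P_2  P_3  |  (P_3 ^ P_2)  (P_1 ^ (P_3 ^ P_2))  (P_2 <-> P_1)  ((P_2 <-> P_1) <-> P_3)  ~((P_2 <-> P_1) <-> P_3)  (P_2 & P_3)  φ
 F    F    F   |       F                F                 T                   F                        T                   F       F
 F    F    T   |       T                T                 T                   T                        F                   F       T
 F    T    F   |       T                T                 F                   T                        F                   F       T
 F    T    T   |       F                F                 F                   F                        T                   T       T
 T    F    F   |       F                T                 F                   T                        F                   F       T
 T    F    T   |       T                F                 F                   F                        T                   F       T
 T    T    F   |       T                F                 T                   F                        T                   F       F
 T    T    T   |       F                T                 T                   T                        F                   T       T
The formula is true on 6 of the 8 rows.

6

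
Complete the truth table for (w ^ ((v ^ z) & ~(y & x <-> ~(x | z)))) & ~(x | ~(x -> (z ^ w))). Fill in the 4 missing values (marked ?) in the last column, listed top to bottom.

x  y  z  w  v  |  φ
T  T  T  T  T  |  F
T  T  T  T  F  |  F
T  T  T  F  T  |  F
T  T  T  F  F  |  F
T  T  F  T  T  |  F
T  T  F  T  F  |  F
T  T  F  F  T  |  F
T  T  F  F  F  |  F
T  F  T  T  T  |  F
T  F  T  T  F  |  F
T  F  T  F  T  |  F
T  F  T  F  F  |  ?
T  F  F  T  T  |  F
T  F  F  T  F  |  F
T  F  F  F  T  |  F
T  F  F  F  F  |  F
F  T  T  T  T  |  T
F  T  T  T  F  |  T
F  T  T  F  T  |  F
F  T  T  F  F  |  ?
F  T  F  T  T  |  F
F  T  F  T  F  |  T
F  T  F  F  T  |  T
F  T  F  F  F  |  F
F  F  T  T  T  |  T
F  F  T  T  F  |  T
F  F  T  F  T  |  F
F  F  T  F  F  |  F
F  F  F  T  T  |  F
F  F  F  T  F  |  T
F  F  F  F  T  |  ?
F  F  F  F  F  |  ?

Row x=T, y=F, z=T, w=F, v=F: (w ^ ((v ^ z) & ~(y & x <-> ~(x | z)))) = F, ~(x | ~(x -> (z ^ w))) = F, so the formula = F.
Row x=F, y=T, z=T, w=F, v=F: (w ^ ((v ^ z) & ~(y & x <-> ~(x | z)))) = F, ~(x | ~(x -> (z ^ w))) = T, so the formula = F.
Row x=F, y=F, z=F, w=F, v=T: (w ^ ((v ^ z) & ~(y & x <-> ~(x | z)))) = T, ~(x | ~(x -> (z ^ w))) = T, so the formula = T.
Row x=F, y=F, z=F, w=F, v=F: (w ^ ((v ^ z) & ~(y & x <-> ~(x | z)))) = F, ~(x | ~(x -> (z ^ w))) = T, so the formula = F.

F, F, T, F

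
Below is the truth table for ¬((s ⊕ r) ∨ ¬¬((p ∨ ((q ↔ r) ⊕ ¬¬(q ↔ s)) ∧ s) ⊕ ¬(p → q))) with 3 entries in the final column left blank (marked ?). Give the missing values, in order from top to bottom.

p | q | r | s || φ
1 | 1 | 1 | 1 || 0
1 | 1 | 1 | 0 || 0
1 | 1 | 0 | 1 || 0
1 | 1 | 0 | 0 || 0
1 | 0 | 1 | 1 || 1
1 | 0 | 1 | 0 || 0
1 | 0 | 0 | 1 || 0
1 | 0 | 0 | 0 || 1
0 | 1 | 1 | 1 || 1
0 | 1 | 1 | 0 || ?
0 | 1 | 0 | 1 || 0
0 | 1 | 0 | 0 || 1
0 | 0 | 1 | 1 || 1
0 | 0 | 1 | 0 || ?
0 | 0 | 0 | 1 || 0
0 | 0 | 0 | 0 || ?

0, 0, 1

Row p=0, q=1, r=1, s=0: (s ⊕ r) = 1, ¬¬((p ∨ ((q ↔ r) ⊕ ¬¬(q ↔ s)) ∧ s) ⊕ ¬(p → q)) = 0, ((s ⊕ r) ∨ ¬¬((p ∨ ((q ↔ r) ⊕ ¬¬(q ↔ s)) ∧ s) ⊕ ¬(p → q))) = 1, so the formula = 0.
Row p=0, q=0, r=1, s=0: (s ⊕ r) = 1, ¬¬((p ∨ ((q ↔ r) ⊕ ¬¬(q ↔ s)) ∧ s) ⊕ ¬(p → q)) = 0, ((s ⊕ r) ∨ ¬¬((p ∨ ((q ↔ r) ⊕ ¬¬(q ↔ s)) ∧ s) ⊕ ¬(p → q))) = 1, so the formula = 0.
Row p=0, q=0, r=0, s=0: (s ⊕ r) = 0, ¬¬((p ∨ ((q ↔ r) ⊕ ¬¬(q ↔ s)) ∧ s) ⊕ ¬(p → q)) = 0, ((s ⊕ r) ∨ ¬¬((p ∨ ((q ↔ r) ⊕ ¬¬(q ↔ s)) ∧ s) ⊕ ¬(p → q))) = 0, so the formula = 1.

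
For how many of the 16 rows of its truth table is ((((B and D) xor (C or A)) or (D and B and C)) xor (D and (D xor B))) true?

A | B | C | D | (B and D) | (C or A) | ((B and D) xor (C or A)) | (D and B and C) | (D xor B) | (D and (D xor B)) | φ
- | - | - | - | --------- | -------- | ------------------------ | --------------- | --------- | ----------------- | -
1 | 1 | 1 | 1 |     1     |    1     |            0             |        1        |     0     |         0         | 1
1 | 1 | 1 | 0 |     0     |    1     |            1             |        0        |     1     |         0         | 1
1 | 1 | 0 | 1 |     1     |    1     |            0             |        0        |     0     |         0         | 0
1 | 1 | 0 | 0 |     0     |    1     |            1             |        0        |     1     |         0         | 1
1 | 0 | 1 | 1 |     0     |    1     |            1             |        0        |     1     |         1         | 0
1 | 0 | 1 | 0 |     0     |    1     |            1             |        0        |     0     |         0         | 1
1 | 0 | 0 | 1 |     0     |    1     |            1             |        0        |     1     |         1         | 0
1 | 0 | 0 | 0 |     0     |    1     |            1             |        0        |     0     |         0         | 1
0 | 1 | 1 | 1 |     1     |    1     |            0             |        1        |     0     |         0         | 1
0 | 1 | 1 | 0 |     0     |    1     |            1             |        0        |     1     |         0         | 1
0 | 1 | 0 | 1 |     1     |    0     |            1             |        0        |     0     |         0         | 1
0 | 1 | 0 | 0 |     0     |    0     |            0             |        0        |     1     |         0         | 0
0 | 0 | 1 | 1 |     0     |    1     |            1             |        0        |     1     |         1         | 0
0 | 0 | 1 | 0 |     0     |    1     |            1             |        0        |     0     |         0         | 1
0 | 0 | 0 | 1 |     0     |    0     |            0             |        0        |     1     |         1         | 1
0 | 0 | 0 | 0 |     0     |    0     |            0             |        0        |     0     |         0         | 0
The formula is true on 10 of the 16 rows.

10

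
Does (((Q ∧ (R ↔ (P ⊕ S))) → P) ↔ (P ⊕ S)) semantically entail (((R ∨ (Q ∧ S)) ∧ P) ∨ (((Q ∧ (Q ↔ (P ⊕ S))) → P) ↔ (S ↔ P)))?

P | Q | R | S || φ | ψ
F | F | F | F || F | T
F | F | F | T || T | F
F | F | T | F || F | T
F | F | T | T || T | F
F | T | F | F || T | T
F | T | F | T || T | T
F | T | T | F || F | T
F | T | T | T || F | T
T | F | F | F || T | F
T | F | F | T || F | T
T | F | T | F || T | T
T | F | T | T || F | T
T | T | F | F || T | F
T | T | F | T || F | T
T | T | T | F || T | T
T | T | T | T || F | T
At P=F, Q=F, R=F, S=T we have φ true but ψ false, so φ does not entail ψ.

no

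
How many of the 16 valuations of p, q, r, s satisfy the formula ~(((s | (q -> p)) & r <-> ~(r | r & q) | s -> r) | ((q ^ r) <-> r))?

1

p  q  r  s     (q -> p)  (s | (q -> p))  ((s | (q -> p)) & r)  (r & q)  (r | (r & q))  ~(r | (r & q))  (~(r | (r & q)) | s)  ((~(r | (r & q)) | s) -> r)  (q ^ r)  ((q ^ r) <-> r)  φ
T  T  T  T        T            T                  T               T           T              F                  T                         T                  F            F         F
T  T  T  F        T            T                  T               T           T              F                  F                         T                  F            F         F
T  T  F  T        T            T                  F               F           F              T                  T                         F                  T            F         F
T  T  F  F        T            T                  F               F           F              T                  T                         F                  T            F         F
T  F  T  T        T            T                  T               F           T              F                  T                         T                  T            T         F
T  F  T  F        T            T                  T               F           T              F                  F                         T                  T            T         F
T  F  F  T        T            T                  F               F           F              T                  T                         F                  F            T         F
T  F  F  F        T            T                  F               F           F              T                  T                         F                  F            T         F
F  T  T  T        F            T                  T               T           T              F                  T                         T                  F            F         F
F  T  T  F        F            F                  F               T           T              F                  F                         T                  F            F         T
F  T  F  T        F            T                  F               F           F              T                  T                         F                  T            F         F
F  T  F  F        F            F                  F               F           F              T                  T                         F                  T            F         F
F  F  T  T        T            T                  T               F           T              F                  T                         T                  T            T         F
F  F  T  F        T            T                  T               F           T              F                  F                         T                  T            T         F
F  F  F  T        T            T                  F               F           F              T                  T                         F                  F            T         F
F  F  F  F        T            T                  F               F           F              T                  T                         F                  F            T         F
The formula is true on 1 of the 16 rows.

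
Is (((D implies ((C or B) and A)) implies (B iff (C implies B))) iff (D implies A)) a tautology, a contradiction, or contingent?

contingent

A | B | C | D | (C or B) | ((C or B) and A) | (D implies ((C or B) and A)) | (C implies B) | (B iff (C implies B)) | (D implies A) | φ
- | - | - | - | -------- | ---------------- | ---------------------------- | ------------- | --------------------- | ------------- | -
T | T | T | T |    T     |        T         |              T               |       T       |           T           |       T       | T
T | T | T | F |    T     |        T         |              T               |       T       |           T           |       T       | T
T | T | F | T |    T     |        T         |              T               |       T       |           T           |       T       | T
T | T | F | F |    T     |        T         |              T               |       T       |           T           |       T       | T
T | F | T | T |    T     |        T         |              T               |       F       |           T           |       T       | T
T | F | T | F |    T     |        T         |              T               |       F       |           T           |       T       | T
T | F | F | T |    F     |        F         |              F               |       T       |           F           |       T       | T
T | F | F | F |    F     |        F         |              T               |       T       |           F           |       T       | F
F | T | T | T |    T     |        F         |              F               |       T       |           T           |       F       | F
F | T | T | F |    T     |        F         |              T               |       T       |           T           |       T       | T
F | T | F | T |    T     |        F         |              F               |       T       |           T           |       F       | F
F | T | F | F |    T     |        F         |              T               |       T       |           T           |       T       | T
F | F | T | T |    T     |        F         |              F               |       F       |           T           |       F       | F
F | F | T | F |    T     |        F         |              T               |       F       |           T           |       T       | T
F | F | F | T |    F     |        F         |              F               |       T       |           F           |       F       | F
F | F | F | F |    F     |        F         |              T               |       T       |           F           |       T       | F
10 of 16 rows are T, so the formula is contingent.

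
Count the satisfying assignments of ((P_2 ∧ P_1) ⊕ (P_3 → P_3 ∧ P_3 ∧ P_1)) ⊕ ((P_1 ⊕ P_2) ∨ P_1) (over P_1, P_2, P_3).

P_1  P_2  P_3  |  (P_2 ∧ P_1)  (P_3 ∧ P_3 ∧ P_1)  (P_3 → (P_3 ∧ P_3 ∧ P_1))  (P_1 ⊕ P_2)  ((P_1 ⊕ P_2) ∨ P_1)  φ
 T    T    T   |       T               T                      T                   F                T           T
 T    T    F   |       T               F                      T                   F                T           T
 T    F    T   |       F               T                      T                   T                T           F
 T    F    F   |       F               F                      T                   T                T           F
 F    T    T   |       F               F                      F                   T                T           T
 F    T    F   |       F               F                      T                   T                T           F
 F    F    T   |       F               F                      F                   F                F           F
 F    F    F   |       F               F                      T                   F                F           T
The formula is true on 4 of the 8 rows.

4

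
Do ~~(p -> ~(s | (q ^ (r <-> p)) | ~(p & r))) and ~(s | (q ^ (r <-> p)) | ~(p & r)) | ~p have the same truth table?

equivalent

p  q  r  s  |  φ  ψ
F  F  F  F  |  T  T
F  F  F  T  |  T  T
F  F  T  F  |  T  T
F  F  T  T  |  T  T
F  T  F  F  |  T  T
F  T  F  T  |  T  T
F  T  T  F  |  T  T
F  T  T  T  |  T  T
T  F  F  F  |  F  F
T  F  F  T  |  F  F
T  F  T  F  |  F  F
T  F  T  T  |  F  F
T  T  F  F  |  F  F
T  T  F  T  |  F  F
T  T  T  F  |  T  T
T  T  T  T  |  F  F
The columns for φ and ψ agree on every row, so they are logically equivalent.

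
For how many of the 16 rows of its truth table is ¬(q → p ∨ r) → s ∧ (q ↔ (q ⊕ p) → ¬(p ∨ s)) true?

p | q | r | s | (p ∨ r) | (q → (p ∨ r)) | ¬(q → (p ∨ r)) | (q ⊕ p) | (p ∨ s) | ¬(p ∨ s) | ((q ⊕ p) → ¬(p ∨ s)) | (q ↔ ((q ⊕ p) → ¬(p ∨ s))) | φ
- | - | - | - | ------- | ------------- | -------------- | ------- | ------- | -------- | -------------------- | -------------------------- | -
F | F | F | F |    F    |       T       |       F        |    F    |    F    |    T     |          T           |             F              | T
F | F | F | T |    F    |       T       |       F        |    F    |    T    |    F     |          T           |             F              | T
F | F | T | F |    T    |       T       |       F        |    F    |    F    |    T     |          T           |             F              | T
F | F | T | T |    T    |       T       |       F        |    F    |    T    |    F     |          T           |             F              | T
F | T | F | F |    F    |       F       |       T        |    T    |    F    |    T     |          T           |             T              | F
F | T | F | T |    F    |       F       |       T        |    T    |    T    |    F     |          F           |             F              | F
F | T | T | F |    T    |       T       |       F        |    T    |    F    |    T     |          T           |             T              | T
F | T | T | T |    T    |       T       |       F        |    T    |    T    |    F     |          F           |             F              | T
T | F | F | F |    T    |       T       |       F        |    T    |    T    |    F     |          F           |             T              | T
T | F | F | T |    T    |       T       |       F        |    T    |    T    |    F     |          F           |             T              | T
T | F | T | F |    T    |       T       |       F        |    T    |    T    |    F     |          F           |             T              | T
T | F | T | T |    T    |       T       |       F        |    T    |    T    |    F     |          F           |             T              | T
T | T | F | F |    T    |       T       |       F        |    F    |    T    |    F     |          T           |             T              | T
T | T | F | T |    T    |       T       |       F        |    F    |    T    |    F     |          T           |             T              | T
T | T | T | F |    T    |       T       |       F        |    F    |    T    |    F     |          T           |             T              | T
T | T | T | T |    T    |       T       |       F        |    F    |    T    |    F     |          T           |             T              | T
The formula is true on 14 of the 16 rows.

14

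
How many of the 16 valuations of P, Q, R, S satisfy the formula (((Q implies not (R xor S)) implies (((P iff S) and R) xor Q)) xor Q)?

P  Q  R  S  |  (R xor S)  not (R xor S)  (Q implies not (R xor S))  (P iff S)  ((P iff S) and R)  (((P iff S) and R) xor Q)  φ
0  0  0  0  |      0            1                    1                  1              0                      0              0
0  0  0  1  |      1            0                    1                  0              0                      0              0
0  0  1  0  |      1            0                    1                  1              1                      1              1
0  0  1  1  |      0            1                    1                  0              0                      0              0
0  1  0  0  |      0            1                    1                  1              0                      1              0
0  1  0  1  |      1            0                    0                  0              0                      1              0
0  1  1  0  |      1            0                    0                  1              1                      0              0
0  1  1  1  |      0            1                    1                  0              0                      1              0
1  0  0  0  |      0            1                    1                  0              0                      0              0
1  0  0  1  |      1            0                    1                  1              0                      0              0
1  0  1  0  |      1            0                    1                  0              0                      0              0
1  0  1  1  |      0            1                    1                  1              1                      1              1
1  1  0  0  |      0            1                    1                  0              0                      1              0
1  1  0  1  |      1            0                    0                  1              0                      1              0
1  1  1  0  |      1            0                    0                  0              0                      1              0
1  1  1  1  |      0            1                    1                  1              1                      0              1
The formula is true on 3 of the 16 rows.

3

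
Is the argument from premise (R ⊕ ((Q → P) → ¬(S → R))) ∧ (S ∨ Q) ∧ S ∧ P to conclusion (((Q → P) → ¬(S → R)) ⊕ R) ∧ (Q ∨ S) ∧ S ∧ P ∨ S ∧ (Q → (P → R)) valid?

yes

P | Q | R | S || φ | ψ
F | F | F | F || F | F
F | F | F | T || F | T
F | F | T | F || F | F
F | F | T | T || F | T
F | T | F | F || F | F
F | T | F | T || F | T
F | T | T | F || F | F
F | T | T | T || F | T
T | F | F | F || F | F
T | F | F | T || T | T
T | F | T | F || F | F
T | F | T | T || T | T
T | T | F | F || F | F
T | T | F | T || T | T
T | T | T | F || F | F
T | T | T | T || T | T
In every row where φ is true, ψ is also true, so φ ⊨ ψ.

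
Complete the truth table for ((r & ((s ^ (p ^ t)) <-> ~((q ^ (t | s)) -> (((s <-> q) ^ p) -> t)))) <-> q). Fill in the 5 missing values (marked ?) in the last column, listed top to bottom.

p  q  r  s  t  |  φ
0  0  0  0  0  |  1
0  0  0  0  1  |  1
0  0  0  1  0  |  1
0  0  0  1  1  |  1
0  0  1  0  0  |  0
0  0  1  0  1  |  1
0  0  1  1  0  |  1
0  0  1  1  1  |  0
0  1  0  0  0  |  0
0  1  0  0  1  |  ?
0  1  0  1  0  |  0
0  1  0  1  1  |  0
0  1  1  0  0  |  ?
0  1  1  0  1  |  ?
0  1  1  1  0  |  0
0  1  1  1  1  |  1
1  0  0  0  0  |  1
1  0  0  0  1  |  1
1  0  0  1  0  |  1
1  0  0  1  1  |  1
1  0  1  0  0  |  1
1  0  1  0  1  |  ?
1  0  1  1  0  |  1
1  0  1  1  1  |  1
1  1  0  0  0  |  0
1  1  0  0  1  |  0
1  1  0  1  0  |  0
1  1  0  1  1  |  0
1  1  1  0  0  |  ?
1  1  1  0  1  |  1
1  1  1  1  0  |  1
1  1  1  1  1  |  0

Row p=0, q=1, r=0, s=0, t=1: (r & ((s ^ (p ^ t)) <-> ~((q ^ (t | s)) -> (((s <-> q) ^ p) -> t)))) = 0, so the formula = 0.
Row p=0, q=1, r=1, s=0, t=0: (r & ((s ^ (p ^ t)) <-> ~((q ^ (t | s)) -> (((s <-> q) ^ p) -> t)))) = 1, so the formula = 1.
Row p=0, q=1, r=1, s=0, t=1: (r & ((s ^ (p ^ t)) <-> ~((q ^ (t | s)) -> (((s <-> q) ^ p) -> t)))) = 0, so the formula = 0.
Row p=1, q=0, r=1, s=0, t=1: (r & ((s ^ (p ^ t)) <-> ~((q ^ (t | s)) -> (((s <-> q) ^ p) -> t)))) = 1, so the formula = 0.
Row p=1, q=1, r=1, s=0, t=0: (r & ((s ^ (p ^ t)) <-> ~((q ^ (t | s)) -> (((s <-> q) ^ p) -> t)))) = 1, so the formula = 1.

0, 1, 0, 0, 1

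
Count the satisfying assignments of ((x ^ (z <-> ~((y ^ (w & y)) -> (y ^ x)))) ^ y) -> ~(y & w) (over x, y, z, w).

14

  x      y      z      w    |    φ  
 True   True   True   True  |   True
 True   True   True  False  |   True
 True   True  False   True  |  False
 True   True  False  False  |   True
 True  False   True   True  |   True
 True  False   True  False  |   True
 True  False  False   True  |   True
 True  False  False  False  |   True
False   True   True   True  |  False
False   True   True  False  |   True
False   True  False   True  |   True
False   True  False  False  |   True
False  False   True   True  |   True
False  False   True  False  |   True
False  False  False   True  |   True
False  False  False  False  |   True
The formula is true on 14 of the 16 rows.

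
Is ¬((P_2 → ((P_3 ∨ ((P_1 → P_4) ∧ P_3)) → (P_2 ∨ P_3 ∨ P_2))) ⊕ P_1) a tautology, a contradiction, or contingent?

P_1  P_2  P_3  P_4  |  φ
 F    F    F    F   |  F
 F    F    F    T   |  F
 F    F    T    F   |  F
 F    F    T    T   |  F
 F    T    F    F   |  F
 F    T    F    T   |  F
 F    T    T    F   |  F
 F    T    T    T   |  F
 T    F    F    F   |  T
 T    F    F    T   |  T
 T    F    T    F   |  T
 T    F    T    T   |  T
 T    T    F    F   |  T
 T    T    F    T   |  T
 T    T    T    F   |  T
 T    T    T    T   |  T
8 of 16 rows are T, so the formula is contingent.

contingent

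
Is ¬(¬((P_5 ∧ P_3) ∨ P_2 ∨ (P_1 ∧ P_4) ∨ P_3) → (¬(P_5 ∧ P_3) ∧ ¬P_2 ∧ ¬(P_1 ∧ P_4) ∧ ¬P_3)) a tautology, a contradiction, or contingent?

contradiction

 P_1  |  P_2  |  P_3  |  P_4  |  P_5  |   φ  
----- | ----- | ----- | ----- | ----- | -----
False | False | False | False | False | False
False | False | False | False |  True | False
False | False | False |  True | False | False
False | False | False |  True |  True | False
False | False |  True | False | False | False
False | False |  True | False |  True | False
False | False |  True |  True | False | False
False | False |  True |  True |  True | False
False |  True | False | False | False | False
False |  True | False | False |  True | False
False |  True | False |  True | False | False
False |  True | False |  True |  True | False
False |  True |  True | False | False | False
False |  True |  True | False |  True | False
False |  True |  True |  True | False | False
False |  True |  True |  True |  True | False
 True | False | False | False | False | False
 True | False | False | False |  True | False
 True | False | False |  True | False | False
 True | False | False |  True |  True | False
 True | False |  True | False | False | False
 True | False |  True | False |  True | False
 True | False |  True |  True | False | False
 True | False |  True |  True |  True | False
 True |  True | False | False | False | False
 True |  True | False | False |  True | False
 True |  True | False |  True | False | False
 True |  True | False |  True |  True | False
 True |  True |  True | False | False | False
 True |  True |  True | False |  True | False
 True |  True |  True |  True | False | False
 True |  True |  True |  True |  True | False
Every row is False, so the formula is a contradiction.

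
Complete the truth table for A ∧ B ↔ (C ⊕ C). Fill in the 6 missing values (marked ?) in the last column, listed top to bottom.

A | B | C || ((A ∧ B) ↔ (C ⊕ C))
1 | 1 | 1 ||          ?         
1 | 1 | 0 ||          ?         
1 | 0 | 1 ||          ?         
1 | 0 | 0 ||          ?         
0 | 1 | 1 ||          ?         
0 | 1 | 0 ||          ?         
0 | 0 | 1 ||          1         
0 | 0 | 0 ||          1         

0, 0, 1, 1, 1, 1

Row A=1, B=1, C=1: (A ∧ B) = 1, (C ⊕ C) = 0, so ((A ∧ B) ↔ (C ⊕ C)) = 0.
Row A=1, B=1, C=0: (A ∧ B) = 1, (C ⊕ C) = 0, so ((A ∧ B) ↔ (C ⊕ C)) = 0.
Row A=1, B=0, C=1: (A ∧ B) = 0, (C ⊕ C) = 0, so ((A ∧ B) ↔ (C ⊕ C)) = 1.
Row A=1, B=0, C=0: (A ∧ B) = 0, (C ⊕ C) = 0, so ((A ∧ B) ↔ (C ⊕ C)) = 1.
Row A=0, B=1, C=1: (A ∧ B) = 0, (C ⊕ C) = 0, so ((A ∧ B) ↔ (C ⊕ C)) = 1.
Row A=0, B=1, C=0: (A ∧ B) = 0, (C ⊕ C) = 0, so ((A ∧ B) ↔ (C ⊕ C)) = 1.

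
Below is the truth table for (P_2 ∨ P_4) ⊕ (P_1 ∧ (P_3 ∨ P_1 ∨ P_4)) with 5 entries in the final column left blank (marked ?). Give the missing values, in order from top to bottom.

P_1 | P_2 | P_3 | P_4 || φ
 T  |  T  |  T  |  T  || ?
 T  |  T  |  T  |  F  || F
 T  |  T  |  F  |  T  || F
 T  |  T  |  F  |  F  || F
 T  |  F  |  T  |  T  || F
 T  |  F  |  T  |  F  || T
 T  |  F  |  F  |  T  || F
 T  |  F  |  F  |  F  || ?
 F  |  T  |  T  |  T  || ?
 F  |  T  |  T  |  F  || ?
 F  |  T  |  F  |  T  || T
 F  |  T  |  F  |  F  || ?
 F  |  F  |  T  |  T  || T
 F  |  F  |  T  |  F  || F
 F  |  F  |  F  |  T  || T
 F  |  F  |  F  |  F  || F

F, T, T, T, T

Row P_1=T, P_2=T, P_3=T, P_4=T: (P_2 ∨ P_4) = T, (P_1 ∧ (P_3 ∨ P_1 ∨ P_4)) = T, so the formula = F.
Row P_1=T, P_2=F, P_3=F, P_4=F: (P_2 ∨ P_4) = F, (P_1 ∧ (P_3 ∨ P_1 ∨ P_4)) = T, so the formula = T.
Row P_1=F, P_2=T, P_3=T, P_4=T: (P_2 ∨ P_4) = T, (P_1 ∧ (P_3 ∨ P_1 ∨ P_4)) = F, so the formula = T.
Row P_1=F, P_2=T, P_3=T, P_4=F: (P_2 ∨ P_4) = T, (P_1 ∧ (P_3 ∨ P_1 ∨ P_4)) = F, so the formula = T.
Row P_1=F, P_2=T, P_3=F, P_4=F: (P_2 ∨ P_4) = T, (P_1 ∧ (P_3 ∨ P_1 ∨ P_4)) = F, so the formula = T.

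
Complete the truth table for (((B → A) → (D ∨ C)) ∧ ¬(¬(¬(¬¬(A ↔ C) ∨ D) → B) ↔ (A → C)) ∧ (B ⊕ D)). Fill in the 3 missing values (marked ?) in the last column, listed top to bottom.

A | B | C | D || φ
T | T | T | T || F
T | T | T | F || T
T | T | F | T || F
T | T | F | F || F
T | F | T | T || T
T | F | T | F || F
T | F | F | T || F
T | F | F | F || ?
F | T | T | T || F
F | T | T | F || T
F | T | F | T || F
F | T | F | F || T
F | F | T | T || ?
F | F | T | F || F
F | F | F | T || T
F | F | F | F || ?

F, T, F

Row A=T, B=F, C=F, D=F: ((B → A) → (D ∨ C)) = F, ¬(¬(¬(¬¬(A ↔ C) ∨ D) → B) ↔ (A → C)) = T, (B ⊕ D) = F, so the formula = F.
Row A=F, B=F, C=T, D=T: ((B → A) → (D ∨ C)) = T, ¬(¬(¬(¬¬(A ↔ C) ∨ D) → B) ↔ (A → C)) = T, (B ⊕ D) = T, so the formula = T.
Row A=F, B=F, C=F, D=F: ((B → A) → (D ∨ C)) = F, ¬(¬(¬(¬¬(A ↔ C) ∨ D) → B) ↔ (A → C)) = T, (B ⊕ D) = F, so the formula = F.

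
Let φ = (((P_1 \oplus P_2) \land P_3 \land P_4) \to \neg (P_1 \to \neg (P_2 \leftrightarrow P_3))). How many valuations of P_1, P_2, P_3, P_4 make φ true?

14

 P_1  |  P_2  |  P_3  |  P_4  |   φ  
----- | ----- | ----- | ----- | -----
 True |  True |  True |  True |  True
 True |  True |  True | False |  True
 True |  True | False |  True |  True
 True |  True | False | False |  True
 True | False |  True |  True | False
 True | False |  True | False |  True
 True | False | False |  True |  True
 True | False | False | False |  True
False |  True |  True |  True | False
False |  True |  True | False |  True
False |  True | False |  True |  True
False |  True | False | False |  True
False | False |  True |  True |  True
False | False |  True | False |  True
False | False | False |  True |  True
False | False | False | False |  True
The formula is true on 14 of the 16 rows.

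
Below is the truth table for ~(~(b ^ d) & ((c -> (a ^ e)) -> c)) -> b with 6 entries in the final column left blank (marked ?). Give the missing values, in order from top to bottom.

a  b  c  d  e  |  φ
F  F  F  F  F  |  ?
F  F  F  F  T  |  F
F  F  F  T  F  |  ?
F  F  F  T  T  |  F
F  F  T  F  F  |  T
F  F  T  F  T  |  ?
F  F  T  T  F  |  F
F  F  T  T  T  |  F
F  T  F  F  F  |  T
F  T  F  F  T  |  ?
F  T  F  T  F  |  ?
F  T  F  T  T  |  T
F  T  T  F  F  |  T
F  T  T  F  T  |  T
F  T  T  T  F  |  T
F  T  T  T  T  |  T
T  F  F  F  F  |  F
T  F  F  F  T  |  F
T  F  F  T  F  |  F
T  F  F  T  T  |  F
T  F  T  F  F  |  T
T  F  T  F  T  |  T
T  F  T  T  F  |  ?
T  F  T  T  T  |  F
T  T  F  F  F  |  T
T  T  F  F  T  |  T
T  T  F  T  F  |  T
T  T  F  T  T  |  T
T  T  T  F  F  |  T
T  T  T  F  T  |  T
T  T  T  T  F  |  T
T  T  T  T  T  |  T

F, F, T, T, T, F

Row a=F, b=F, c=F, d=F, e=F: ~(~(b ^ d) & ((c -> (a ^ e)) -> c)) = T, so the formula = F.
Row a=F, b=F, c=F, d=T, e=F: ~(~(b ^ d) & ((c -> (a ^ e)) -> c)) = T, so the formula = F.
Row a=F, b=F, c=T, d=F, e=T: ~(~(b ^ d) & ((c -> (a ^ e)) -> c)) = F, so the formula = T.
Row a=F, b=T, c=F, d=F, e=T: ~(~(b ^ d) & ((c -> (a ^ e)) -> c)) = T, so the formula = T.
Row a=F, b=T, c=F, d=T, e=F: ~(~(b ^ d) & ((c -> (a ^ e)) -> c)) = T, so the formula = T.
Row a=T, b=F, c=T, d=T, e=F: ~(~(b ^ d) & ((c -> (a ^ e)) -> c)) = T, so the formula = F.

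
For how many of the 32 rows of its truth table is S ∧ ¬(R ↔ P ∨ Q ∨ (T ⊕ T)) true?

P | Q | R | S | T || (S ∧ ¬(R ↔ ((P ∨ Q) ∨ (T ⊕ T))))
T | T | T | T | T ||                F                
T | T | T | T | F ||                F                
T | T | T | F | T ||                F                
T | T | T | F | F ||                F                
T | T | F | T | T ||                T                
T | T | F | T | F ||                T                
T | T | F | F | T ||                F                
T | T | F | F | F ||                F                
T | F | T | T | T ||                F                
T | F | T | T | F ||                F                
T | F | T | F | T ||                F                
T | F | T | F | F ||                F                
T | F | F | T | T ||                T                
T | F | F | T | F ||                T                
T | F | F | F | T ||                F                
T | F | F | F | F ||                F                
F | T | T | T | T ||                F                
F | T | T | T | F ||                F                
F | T | T | F | T ||                F                
F | T | T | F | F ||                F                
F | T | F | T | T ||                T                
F | T | F | T | F ||                T                
F | T | F | F | T ||                F                
F | T | F | F | F ||                F                
F | F | T | T | T ||                T                
F | F | T | T | F ||                T                
F | F | T | F | T ||                F                
F | F | T | F | F ||                F                
F | F | F | T | T ||                F                
F | F | F | T | F ||                F                
F | F | F | F | T ||                F                
F | F | F | F | F ||                F                
The formula is true on 8 of the 32 rows.

8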